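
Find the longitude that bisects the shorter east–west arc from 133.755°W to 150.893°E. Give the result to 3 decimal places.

Signed shortest Δλ from -133.755° to +150.893° is -75.352°.
Midpoint longitude = -133.755° + (-75.352°)/2 = -133.755° − 37.676° = -171.431°.
(The naïve average (-133.755 + +150.893)/2 = 8.569° is on the wrong side of the globe.)

171.431°W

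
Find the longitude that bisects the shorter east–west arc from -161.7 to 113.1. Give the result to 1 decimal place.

Signed shortest Δλ from -161.7° to +113.1° is -85.2°.
Midpoint longitude = -161.7° + (-85.2°)/2 = -161.7° − 42.6° = -204.3°.
Normalise into (−180°, 180°]: +155.7°.
(The naïve average (-161.7 + +113.1)/2 = -24.3° is on the wrong side of the globe.)

+155.7°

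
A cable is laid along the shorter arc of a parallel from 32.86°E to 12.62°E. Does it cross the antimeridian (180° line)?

No

Signed shortest Δλ = ((12.62 − 32.86 + 180) mod 360) − 180 = -20.24°.
Going west by 20.24° from +32.86° reaches +12.62° without touching 180°.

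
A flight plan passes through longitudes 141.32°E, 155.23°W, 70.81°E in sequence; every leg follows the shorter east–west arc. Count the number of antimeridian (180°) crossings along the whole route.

2

Leg 1: +141.32° → -155.23°, shortest Δλ = 63.45° (east) — crosses 180°.
Leg 2: -155.23° → +70.81°, shortest Δλ = -133.96° (west) — crosses 180°.
Total crossings: 2.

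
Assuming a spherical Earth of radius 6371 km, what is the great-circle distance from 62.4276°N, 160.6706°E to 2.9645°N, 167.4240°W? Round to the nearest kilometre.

Δλ = -167.4240 − 160.6706 = -328.0946°; wrapped into (−180°, 180°]: 31.9054°.
Δφ = 2.9645 − 62.4276 = -59.4631°.
a = sin²(Δφ/2) + cos φ₁ · cos φ₂ · sin²(Δλ/2) = 0.280871.
c = 2·atan2(√a, √(1−a)) = 1.11714 rad → d = 6371·c ≈ 7117.28 km.

7117 km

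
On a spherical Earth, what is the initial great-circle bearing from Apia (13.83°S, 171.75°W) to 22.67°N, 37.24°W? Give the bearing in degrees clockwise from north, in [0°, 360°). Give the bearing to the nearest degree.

72°

Δλ = -37.24 − -171.75 = 134.51°.
θ = atan2( sin Δλ · cos φ₂ , cos φ₁ · sin φ₂ − sin φ₁ · cos φ₂ · cos Δλ )
  = atan2(0.65803, 0.21962) = 71.543° → normalised to [0°, 360°): 71.543°.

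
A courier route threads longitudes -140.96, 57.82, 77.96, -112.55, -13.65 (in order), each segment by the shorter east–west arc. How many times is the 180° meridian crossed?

Leg 1: -140.96° → +57.82°, shortest Δλ = -161.22° (west) — crosses 180°.
Leg 2: +57.82° → +77.96°, shortest Δλ = 20.14° (east) — does not cross 180°.
Leg 3: +77.96° → -112.55°, shortest Δλ = 169.49° (east) — crosses 180°.
Leg 4: -112.55° → -13.65°, shortest Δλ = 98.9° (east) — does not cross 180°.
Total crossings: 2.

2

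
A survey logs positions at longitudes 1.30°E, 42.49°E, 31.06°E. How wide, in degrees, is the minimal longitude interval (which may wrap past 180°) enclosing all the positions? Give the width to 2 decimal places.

41.19°

Sort the longitudes: +1.30°, +31.06°, +42.49°.
Eastward gaps between consecutive values (wrapping around): 29.76°, 11.43°, 318.81°.
Largest gap = 318.81° ⇒ minimal covering band is its complement: 360° − 318.81° = 41.19°.
Band runs from +1.30° eastward to +42.49°.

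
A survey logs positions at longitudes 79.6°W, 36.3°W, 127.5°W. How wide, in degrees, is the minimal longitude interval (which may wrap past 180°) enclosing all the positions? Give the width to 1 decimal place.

91.2°

Sort the longitudes: -127.5°, -79.6°, -36.3°.
Eastward gaps between consecutive values (wrapping around): 47.9°, 43.3°, 268.8°.
Largest gap = 268.8° ⇒ minimal covering band is its complement: 360° − 268.8° = 91.2°.
Band runs from -127.5° eastward to -36.3°.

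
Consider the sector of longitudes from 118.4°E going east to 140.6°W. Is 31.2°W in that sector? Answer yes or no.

No

Band width going east from +118.4° to -140.6°: ((-140.6 − 118.4) mod 360) = 101.0°.
Offset of -31.2° east of the west edge: ((-31.2 − 118.4) mod 360) = 210.4°.
210.4° > 101.0° ⇒ outside.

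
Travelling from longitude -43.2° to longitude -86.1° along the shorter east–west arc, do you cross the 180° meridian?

Signed shortest Δλ = ((-86.1 − -43.2 + 180) mod 360) − 180 = -42.9°.
Going west by 42.9° from -43.2° reaches -86.1° without touching 180°.

No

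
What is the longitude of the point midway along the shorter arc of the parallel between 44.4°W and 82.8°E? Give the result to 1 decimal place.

Signed shortest Δλ from -44.4° to +82.8° is +127.2°.
Midpoint longitude = -44.4° + (+127.2°)/2 = -44.4° + 63.6° = +19.2°.

19.2°E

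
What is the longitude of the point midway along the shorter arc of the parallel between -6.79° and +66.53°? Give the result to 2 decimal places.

+29.87°

Signed shortest Δλ from -6.79° to +66.53° is +73.32°.
Midpoint longitude = -6.79° + (+73.32°)/2 = -6.79° + 36.66° = +29.87°.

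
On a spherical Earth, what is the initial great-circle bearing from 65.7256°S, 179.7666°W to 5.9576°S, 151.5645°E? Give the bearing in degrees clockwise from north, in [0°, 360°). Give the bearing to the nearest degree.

328°

Δλ = 151.5645 − -179.7666 = 331.3311°; wrapped into (−180°, 180°]: -28.6689°.
θ = atan2( sin Δλ · cos φ₂ , cos φ₁ · sin φ₂ − sin φ₁ · cos φ₂ · cos Δλ )
  = atan2(-0.47716, 0.75284) = -32.367° → normalised to [0°, 360°): 327.633°.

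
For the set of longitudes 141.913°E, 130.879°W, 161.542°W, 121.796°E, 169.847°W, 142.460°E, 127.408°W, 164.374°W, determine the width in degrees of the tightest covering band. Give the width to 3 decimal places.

Sort the longitudes: -169.847°, -164.374°, -161.542°, -130.879°, -127.408°, +121.796°, +141.913°, +142.460°.
Eastward gaps between consecutive values (wrapping around): 5.473°, 2.832°, 30.663°, 3.471°, 249.204°, 20.117°, 0.547°, 47.693°.
Largest gap = 249.204° ⇒ minimal covering band is its complement: 360° − 249.204° = 110.796°.
Band runs from +121.796° eastward to -127.408°, crossing the antimeridian.

110.796°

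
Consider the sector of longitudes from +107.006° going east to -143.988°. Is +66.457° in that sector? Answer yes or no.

No

Band width going east from +107.006° to -143.988°: ((-143.988 − 107.006) mod 360) = 109.006°.
Offset of +66.457° east of the west edge: ((66.457 − 107.006) mod 360) = 319.451°.
319.451° > 109.006° ⇒ outside.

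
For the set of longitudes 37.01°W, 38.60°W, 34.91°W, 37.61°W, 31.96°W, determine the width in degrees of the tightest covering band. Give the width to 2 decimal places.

Sort the longitudes: -38.60°, -37.61°, -37.01°, -34.91°, -31.96°.
Eastward gaps between consecutive values (wrapping around): 0.99°, 0.60°, 2.10°, 2.95°, 353.36°.
Largest gap = 353.36° ⇒ minimal covering band is its complement: 360° − 353.36° = 6.64°.
Band runs from -38.60° eastward to -31.96°.

6.64°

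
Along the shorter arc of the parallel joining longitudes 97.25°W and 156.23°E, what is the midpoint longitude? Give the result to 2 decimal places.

150.51°W

Signed shortest Δλ from -97.25° to +156.23° is -106.52°.
Midpoint longitude = -97.25° + (-106.52°)/2 = -97.25° − 53.26° = -150.51°.
(The naïve average (-97.25 + +156.23)/2 = 29.49° is on the wrong side of the globe.)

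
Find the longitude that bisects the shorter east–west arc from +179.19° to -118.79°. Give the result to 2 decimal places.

-149.80°

Signed shortest Δλ from +179.19° to -118.79° is +62.02°.
Midpoint longitude = +179.19° + (+62.02°)/2 = +179.19° + 31.01° = +210.20°.
Normalise into (−180°, 180°]: -149.80°.
(The naïve average (+179.19 + -118.79)/2 = 30.2° is on the wrong side of the globe.)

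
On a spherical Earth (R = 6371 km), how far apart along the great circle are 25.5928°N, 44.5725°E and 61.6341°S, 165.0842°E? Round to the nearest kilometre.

14089 km

Δλ = 165.0842 − 44.5725 = 120.5117°.
Δφ = -61.6341 − 25.5928 = -87.2269°.
a = sin²(Δφ/2) + cos φ₁ · cos φ₂ · sin²(Δλ/2) = 0.798828.
c = 2·atan2(√a, √(1−a)) = 2.21137 rad → d = 6371·c ≈ 14088.64 km.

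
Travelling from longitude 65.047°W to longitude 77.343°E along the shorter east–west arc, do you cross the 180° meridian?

Signed shortest Δλ = ((77.343 − -65.047 + 180) mod 360) − 180 = 142.39°.
Going east by 142.39° from -65.047° reaches +77.343° without touching 180°.

No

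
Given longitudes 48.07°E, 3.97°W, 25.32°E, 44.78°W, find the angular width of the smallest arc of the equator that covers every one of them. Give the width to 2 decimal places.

Sort the longitudes: -44.78°, -3.97°, +25.32°, +48.07°.
Eastward gaps between consecutive values (wrapping around): 40.81°, 29.29°, 22.75°, 267.15°.
Largest gap = 267.15° ⇒ minimal covering band is its complement: 360° − 267.15° = 92.85°.
Band runs from -44.78° eastward to +48.07°.

92.85°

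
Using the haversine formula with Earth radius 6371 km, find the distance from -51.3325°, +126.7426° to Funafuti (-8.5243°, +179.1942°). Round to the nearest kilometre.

Δλ = 179.1942 − 126.7426 = 52.4516°.
Δφ = -8.5243 − -51.3325 = 42.8082°.
a = sin²(Δφ/2) + cos φ₁ · cos φ₂ · sin²(Δλ/2) = 0.253849.
c = 2·atan2(√a, √(1−a)) = 1.05606 rad → d = 6371·c ≈ 6728.19 km.

6728 km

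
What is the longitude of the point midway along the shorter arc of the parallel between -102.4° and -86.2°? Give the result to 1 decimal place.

Signed shortest Δλ from -102.4° to -86.2° is +16.2°.
Midpoint longitude = -102.4° + (+16.2°)/2 = -102.4° + 8.1° = -94.3°.

-94.3°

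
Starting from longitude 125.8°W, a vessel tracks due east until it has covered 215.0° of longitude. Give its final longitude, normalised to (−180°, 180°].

89.2°E

Start at -125.8°; shift +215.0° → +89.2°.
+89.2° already lies in (−180°, 180°].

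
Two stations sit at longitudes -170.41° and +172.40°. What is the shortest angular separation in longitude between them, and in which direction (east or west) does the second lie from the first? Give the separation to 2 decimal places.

Raw difference: 172.40 − -170.41 = 342.81°.
Normalise into (−180°, 180°]: 342.81° − 360° = -17.19°.
Negative ⇒ the second point lies to the west; separation 17.19°.

17.19° west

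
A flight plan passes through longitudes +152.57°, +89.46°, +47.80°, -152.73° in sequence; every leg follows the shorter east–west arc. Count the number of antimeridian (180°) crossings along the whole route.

1

Leg 1: +152.57° → +89.46°, shortest Δλ = -63.11° (west) — does not cross 180°.
Leg 2: +89.46° → +47.80°, shortest Δλ = -41.66° (west) — does not cross 180°.
Leg 3: +47.80° → -152.73°, shortest Δλ = 159.47° (east) — crosses 180°.
Total crossings: 1.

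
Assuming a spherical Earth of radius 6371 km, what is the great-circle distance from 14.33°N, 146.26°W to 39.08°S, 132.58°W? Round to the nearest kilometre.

Δλ = -132.58 − -146.26 = 13.68°.
Δφ = -39.08 − 14.33 = -53.41°.
a = sin²(Δφ/2) + cos φ₁ · cos φ₂ · sin²(Δλ/2) = 0.212626.
c = 2·atan2(√a, √(1−a)) = 0.95850 rad → d = 6371·c ≈ 6106.60 km.

6107 km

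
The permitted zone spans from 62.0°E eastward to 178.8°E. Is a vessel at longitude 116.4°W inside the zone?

Band width going east from +62.0° to +178.8°: ((178.8 − 62.0) mod 360) = 116.8°.
Offset of -116.4° east of the west edge: ((-116.4 − 62.0) mod 360) = 181.6°.
181.6° > 116.8° ⇒ outside.

No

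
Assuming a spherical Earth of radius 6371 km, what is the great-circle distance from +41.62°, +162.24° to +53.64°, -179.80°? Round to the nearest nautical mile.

Δλ = -179.80 − 162.24 = -342.04°; wrapped into (−180°, 180°]: 17.96°.
Δφ = 53.64 − 41.62 = 12.02°.
a = sin²(Δφ/2) + cos φ₁ · cos φ₂ · sin²(Δλ/2) = 0.021761.
c = 2·atan2(√a, √(1−a)) = 0.29611 rad → d = 6371·c ≈ 1886.52 km ≈ 1018.64 nmi.

1019 nmi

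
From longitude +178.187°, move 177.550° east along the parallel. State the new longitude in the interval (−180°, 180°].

Start at +178.187°; shift +177.550° → +355.737°.
+355.737° lies outside (−180°, 180°]; subtract 360° → -4.263°.

-4.263°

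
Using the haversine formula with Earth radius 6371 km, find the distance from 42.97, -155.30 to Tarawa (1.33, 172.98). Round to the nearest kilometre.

Δλ = 172.98 − -155.30 = 328.28°; wrapped into (−180°, 180°]: -31.72°.
Δφ = 1.33 − 42.97 = -41.64°.
a = sin²(Δφ/2) + cos φ₁ · cos φ₂ · sin²(Δλ/2) = 0.180967.
c = 2·atan2(√a, √(1−a)) = 0.87881 rad → d = 6371·c ≈ 5598.91 km.

5599 km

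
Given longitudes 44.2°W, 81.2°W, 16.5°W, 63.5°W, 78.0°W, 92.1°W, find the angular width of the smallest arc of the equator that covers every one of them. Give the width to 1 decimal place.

Sort the longitudes: -92.1°, -81.2°, -78.0°, -63.5°, -44.2°, -16.5°.
Eastward gaps between consecutive values (wrapping around): 10.9°, 3.2°, 14.5°, 19.3°, 27.7°, 284.4°.
Largest gap = 284.4° ⇒ minimal covering band is its complement: 360° − 284.4° = 75.6°.
Band runs from -92.1° eastward to -16.5°.

75.6°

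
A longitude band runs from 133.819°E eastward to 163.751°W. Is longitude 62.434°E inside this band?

Band width going east from +133.819° to -163.751°: ((-163.751 − 133.819) mod 360) = 62.430°.
Offset of +62.434° east of the west edge: ((62.434 − 133.819) mod 360) = 288.615°.
288.615° > 62.430° ⇒ outside.

No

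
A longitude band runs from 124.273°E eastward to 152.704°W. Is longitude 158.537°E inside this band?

Band width going east from +124.273° to -152.704°: ((-152.704 − 124.273) mod 360) = 83.023°.
Offset of +158.537° east of the west edge: ((158.537 − 124.273) mod 360) = 34.264°.
34.264° ≤ 83.023° ⇒ inside.

Yes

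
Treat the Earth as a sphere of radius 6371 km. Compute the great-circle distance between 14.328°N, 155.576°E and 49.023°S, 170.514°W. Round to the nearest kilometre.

Δλ = -170.514 − 155.576 = -326.090°; wrapped into (−180°, 180°]: 33.910°.
Δφ = -49.023 − 14.328 = -63.351°.
a = sin²(Δφ/2) + cos φ₁ · cos φ₂ · sin²(Δλ/2) = 0.329771.
c = 2·atan2(√a, √(1−a)) = 1.22339 rad → d = 6371·c ≈ 7794.23 km.

7794 km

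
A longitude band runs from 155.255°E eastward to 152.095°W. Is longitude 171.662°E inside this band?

Yes

Band width going east from +155.255° to -152.095°: ((-152.095 − 155.255) mod 360) = 52.650°.
Offset of +171.662° east of the west edge: ((171.662 − 155.255) mod 360) = 16.407°.
16.407° ≤ 52.650° ⇒ inside.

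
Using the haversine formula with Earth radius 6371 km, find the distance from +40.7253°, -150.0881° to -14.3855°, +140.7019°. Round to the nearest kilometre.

9379 km

Δλ = 140.7019 − -150.0881 = 290.7900°; wrapped into (−180°, 180°]: -69.2100°.
Δφ = -14.3855 − 40.7253 = -55.1108°.
a = sin²(Δφ/2) + cos φ₁ · cos φ₂ · sin²(Δλ/2) = 0.450767.
c = 2·atan2(√a, √(1−a)) = 1.47217 rad → d = 6371·c ≈ 9379.20 km.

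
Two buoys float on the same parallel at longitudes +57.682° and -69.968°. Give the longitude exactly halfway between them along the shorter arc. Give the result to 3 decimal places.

-6.143°

Signed shortest Δλ from +57.682° to -69.968° is -127.650°.
Midpoint longitude = +57.682° + (-127.650°)/2 = +57.682° − 63.825° = -6.143°.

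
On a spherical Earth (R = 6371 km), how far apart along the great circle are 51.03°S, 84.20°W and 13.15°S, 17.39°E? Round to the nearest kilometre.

9664 km

Δλ = 17.39 − -84.20 = 101.59°.
Δφ = -13.15 − -51.03 = 37.88°.
a = sin²(Δφ/2) + cos φ₁ · cos φ₂ · sin²(Δλ/2) = 0.473082.
c = 2·atan2(√a, √(1−a)) = 1.51693 rad → d = 6371·c ≈ 9664.38 km.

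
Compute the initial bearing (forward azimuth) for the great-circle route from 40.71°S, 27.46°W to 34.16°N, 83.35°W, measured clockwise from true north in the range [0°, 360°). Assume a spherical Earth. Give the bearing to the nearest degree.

317°

Δλ = -83.35 − -27.46 = -55.89°.
θ = atan2( sin Δλ · cos φ₂ , cos φ₁ · sin φ₂ − sin φ₁ · cos φ₂ · cos Δλ )
  = atan2(-0.68512, 0.72829) = -43.250° → normalised to [0°, 360°): 316.750°.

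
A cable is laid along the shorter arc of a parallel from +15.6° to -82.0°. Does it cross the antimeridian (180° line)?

Signed shortest Δλ = ((-82.0 − 15.6 + 180) mod 360) − 180 = -97.6°.
Going west by 97.6° from +15.6° reaches -82.0° without touching 180°.

No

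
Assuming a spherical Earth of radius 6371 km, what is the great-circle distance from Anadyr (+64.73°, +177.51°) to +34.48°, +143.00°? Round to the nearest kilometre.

Δλ = 143.00 − 177.51 = -34.51°.
Δφ = 34.48 − 64.73 = -30.25°.
a = sin²(Δφ/2) + cos φ₁ · cos φ₂ · sin²(Δλ/2) = 0.099044.
c = 2·atan2(√a, √(1−a)) = 0.64031 rad → d = 6371·c ≈ 4079.40 km.

4079 km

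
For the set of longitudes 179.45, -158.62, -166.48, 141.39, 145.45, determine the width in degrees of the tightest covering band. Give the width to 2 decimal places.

Sort the longitudes: -166.48°, -158.62°, +141.39°, +145.45°, +179.45°.
Eastward gaps between consecutive values (wrapping around): 7.86°, 300.01°, 4.06°, 34.00°, 14.07°.
Largest gap = 300.01° ⇒ minimal covering band is its complement: 360° − 300.01° = 59.99°.
Band runs from +141.39° eastward to -158.62°, crossing the antimeridian.

59.99°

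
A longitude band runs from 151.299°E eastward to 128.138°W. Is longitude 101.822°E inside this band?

No

Band width going east from +151.299° to -128.138°: ((-128.138 − 151.299) mod 360) = 80.563°.
Offset of +101.822° east of the west edge: ((101.822 − 151.299) mod 360) = 310.523°.
310.523° > 80.563° ⇒ outside.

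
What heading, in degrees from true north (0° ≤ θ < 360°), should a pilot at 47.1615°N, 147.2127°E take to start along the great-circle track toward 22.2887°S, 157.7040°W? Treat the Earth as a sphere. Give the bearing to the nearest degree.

Δλ = -157.7040 − 147.2127 = -304.9167°; wrapped into (−180°, 180°]: 55.0833°.
θ = atan2( sin Δλ · cos φ₂ , cos φ₁ · sin φ₂ − sin φ₁ · cos φ₂ · cos Δλ )
  = atan2(0.75872, -0.64624) = 130.423° → normalised to [0°, 360°): 130.423°.

130°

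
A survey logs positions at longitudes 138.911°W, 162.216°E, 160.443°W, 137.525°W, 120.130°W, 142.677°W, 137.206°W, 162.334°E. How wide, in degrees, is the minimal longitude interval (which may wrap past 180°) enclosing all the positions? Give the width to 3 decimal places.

Sort the longitudes: -160.443°, -142.677°, -138.911°, -137.525°, -137.206°, -120.130°, +162.216°, +162.334°.
Eastward gaps between consecutive values (wrapping around): 17.766°, 3.766°, 1.386°, 0.319°, 17.076°, 282.346°, 0.118°, 37.223°.
Largest gap = 282.346° ⇒ minimal covering band is its complement: 360° − 282.346° = 77.654°.
Band runs from +162.216° eastward to -120.130°, crossing the antimeridian.

77.654°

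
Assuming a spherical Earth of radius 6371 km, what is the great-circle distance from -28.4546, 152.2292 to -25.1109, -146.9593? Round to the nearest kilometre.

5984 km

Δλ = -146.9593 − 152.2292 = -299.1885°; wrapped into (−180°, 180°]: 60.8115°.
Δφ = -25.1109 − -28.4546 = 3.3437°.
a = sin²(Δφ/2) + cos φ₁ · cos φ₂ · sin²(Δλ/2) = 0.204779.
c = 2·atan2(√a, √(1−a)) = 0.93919 rad → d = 6371·c ≈ 5983.57 km.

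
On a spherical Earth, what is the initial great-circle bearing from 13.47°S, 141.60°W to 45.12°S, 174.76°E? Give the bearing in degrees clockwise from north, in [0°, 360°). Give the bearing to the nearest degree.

Δλ = 174.76 − -141.60 = 316.36°; wrapped into (−180°, 180°]: -43.64°.
θ = atan2( sin Δλ · cos φ₂ , cos φ₁ · sin φ₂ − sin φ₁ · cos φ₂ · cos Δλ )
  = atan2(-0.48697, -0.57014) = -139.499° → normalised to [0°, 360°): 220.501°.

221°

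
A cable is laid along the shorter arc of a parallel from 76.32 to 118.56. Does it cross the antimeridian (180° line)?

Signed shortest Δλ = ((118.56 − 76.32 + 180) mod 360) − 180 = 42.24°.
Going east by 42.24° from +76.32° reaches +118.56° without touching 180°.

No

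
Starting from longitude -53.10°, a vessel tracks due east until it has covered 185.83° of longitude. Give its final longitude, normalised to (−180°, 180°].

+132.73°

Start at -53.10°; shift +185.83° → +132.73°.
+132.73° already lies in (−180°, 180°].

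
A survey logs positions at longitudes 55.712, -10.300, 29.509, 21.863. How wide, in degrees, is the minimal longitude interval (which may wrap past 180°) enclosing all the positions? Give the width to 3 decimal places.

Sort the longitudes: -10.300°, +21.863°, +29.509°, +55.712°.
Eastward gaps between consecutive values (wrapping around): 32.163°, 7.646°, 26.203°, 293.988°.
Largest gap = 293.988° ⇒ minimal covering band is its complement: 360° − 293.988° = 66.012°.
Band runs from -10.300° eastward to +55.712°.

66.012°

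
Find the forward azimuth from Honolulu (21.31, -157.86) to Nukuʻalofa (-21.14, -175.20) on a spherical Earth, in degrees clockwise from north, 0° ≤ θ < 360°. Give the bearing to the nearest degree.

203°

Δλ = -175.20 − -157.86 = -17.34°.
θ = atan2( sin Δλ · cos φ₂ , cos φ₁ · sin φ₂ − sin φ₁ · cos φ₂ · cos Δλ )
  = atan2(-0.27798, -0.65954) = -157.146° → normalised to [0°, 360°): 202.854°.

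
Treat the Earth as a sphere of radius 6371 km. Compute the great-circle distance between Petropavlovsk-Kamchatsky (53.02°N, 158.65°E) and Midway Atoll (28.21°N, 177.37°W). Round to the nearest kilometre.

3387 km

Δλ = -177.37 − 158.65 = -336.02°; wrapped into (−180°, 180°]: 23.98°.
Δφ = 28.21 − 53.02 = -24.81°.
a = sin²(Δφ/2) + cos φ₁ · cos φ₂ · sin²(Δλ/2) = 0.069024.
c = 2·atan2(√a, √(1−a)) = 0.53169 rad → d = 6371·c ≈ 3387.40 km.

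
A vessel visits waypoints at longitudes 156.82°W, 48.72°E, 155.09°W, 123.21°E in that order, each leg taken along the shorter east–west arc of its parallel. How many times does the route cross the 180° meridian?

Leg 1: -156.82° → +48.72°, shortest Δλ = -154.46° (west) — crosses 180°.
Leg 2: +48.72° → -155.09°, shortest Δλ = 156.19° (east) — crosses 180°.
Leg 3: -155.09° → +123.21°, shortest Δλ = -81.7° (west) — crosses 180°.
Total crossings: 3.

3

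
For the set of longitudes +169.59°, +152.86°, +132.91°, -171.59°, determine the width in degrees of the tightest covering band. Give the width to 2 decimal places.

Sort the longitudes: -171.59°, +132.91°, +152.86°, +169.59°.
Eastward gaps between consecutive values (wrapping around): 304.50°, 19.95°, 16.73°, 18.82°.
Largest gap = 304.50° ⇒ minimal covering band is its complement: 360° − 304.50° = 55.50°.
Band runs from +132.91° eastward to -171.59°, crossing the antimeridian.

55.50°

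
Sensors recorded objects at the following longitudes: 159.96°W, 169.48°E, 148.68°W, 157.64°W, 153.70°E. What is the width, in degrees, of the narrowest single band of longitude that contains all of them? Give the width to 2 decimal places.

Sort the longitudes: -159.96°, -157.64°, -148.68°, +153.70°, +169.48°.
Eastward gaps between consecutive values (wrapping around): 2.32°, 8.96°, 302.38°, 15.78°, 30.56°.
Largest gap = 302.38° ⇒ minimal covering band is its complement: 360° − 302.38° = 57.62°.
Band runs from +153.70° eastward to -148.68°, crossing the antimeridian.

57.62°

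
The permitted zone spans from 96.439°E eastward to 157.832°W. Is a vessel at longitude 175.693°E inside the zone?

Band width going east from +96.439° to -157.832°: ((-157.832 − 96.439) mod 360) = 105.729°.
Offset of +175.693° east of the west edge: ((175.693 − 96.439) mod 360) = 79.254°.
79.254° ≤ 105.729° ⇒ inside.

Yes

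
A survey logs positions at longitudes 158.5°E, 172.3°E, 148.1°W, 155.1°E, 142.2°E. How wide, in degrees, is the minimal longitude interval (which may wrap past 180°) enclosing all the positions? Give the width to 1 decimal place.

Sort the longitudes: -148.1°, +142.2°, +155.1°, +158.5°, +172.3°.
Eastward gaps between consecutive values (wrapping around): 290.3°, 12.9°, 3.4°, 13.8°, 39.6°.
Largest gap = 290.3° ⇒ minimal covering band is its complement: 360° − 290.3° = 69.7°.
Band runs from +142.2° eastward to -148.1°, crossing the antimeridian.

69.7°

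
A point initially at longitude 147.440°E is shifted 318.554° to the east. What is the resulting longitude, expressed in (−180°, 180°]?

Start at +147.440°; shift +318.554° → +465.994°.
+465.994° lies outside (−180°, 180°]; subtract 360° → +105.994°.

105.994°E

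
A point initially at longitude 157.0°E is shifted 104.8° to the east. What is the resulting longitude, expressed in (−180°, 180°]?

98.2°W

Start at +157.0°; shift +104.8° → +261.8°.
+261.8° lies outside (−180°, 180°]; subtract 360° → -98.2°.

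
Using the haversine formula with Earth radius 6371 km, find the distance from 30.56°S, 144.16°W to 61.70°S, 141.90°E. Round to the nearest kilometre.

6216 km

Δλ = 141.90 − -144.16 = 286.06°; wrapped into (−180°, 180°]: -73.94°.
Δφ = -61.70 − -30.56 = -31.14°.
a = sin²(Δφ/2) + cos φ₁ · cos φ₂ · sin²(Δλ/2) = 0.219697.
c = 2·atan2(√a, √(1−a)) = 0.97568 rad → d = 6371·c ≈ 6216.05 km.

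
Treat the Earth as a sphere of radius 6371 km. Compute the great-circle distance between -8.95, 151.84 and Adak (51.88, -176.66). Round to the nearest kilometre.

7403 km

Δλ = -176.66 − 151.84 = -328.50°; wrapped into (−180°, 180°]: 31.50°.
Δφ = 51.88 − -8.95 = 60.83°.
a = sin²(Δφ/2) + cos φ₁ · cos φ₂ · sin²(Δλ/2) = 0.301228.
c = 2·atan2(√a, √(1−a)) = 1.16196 rad → d = 6371·c ≈ 7402.84 km.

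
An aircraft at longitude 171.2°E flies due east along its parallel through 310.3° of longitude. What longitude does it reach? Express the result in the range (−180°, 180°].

Start at +171.2°; shift +310.3° → +481.5°.
+481.5° lies outside (−180°, 180°]; subtract 360° → +121.5°.

121.5°E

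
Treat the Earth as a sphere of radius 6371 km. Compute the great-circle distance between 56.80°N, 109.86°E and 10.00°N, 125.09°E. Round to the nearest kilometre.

Δλ = 125.09 − 109.86 = 15.23°.
Δφ = 10.00 − 56.80 = -46.80°.
a = sin²(Δφ/2) + cos φ₁ · cos φ₂ · sin²(Δλ/2) = 0.167196.
c = 2·atan2(√a, √(1−a)) = 0.84249 rad → d = 6371·c ≈ 5367.49 km.

5367 km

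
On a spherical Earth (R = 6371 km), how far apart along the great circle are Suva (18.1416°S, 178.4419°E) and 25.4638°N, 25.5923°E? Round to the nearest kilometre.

Δλ = 25.5923 − 178.4419 = -152.8496°.
Δφ = 25.4638 − -18.1416 = 43.6054°.
a = sin²(Δφ/2) + cos φ₁ · cos φ₂ · sin²(Δλ/2) = 0.948653.
c = 2·atan2(√a, √(1−a)) = 2.68442 rad → d = 6371·c ≈ 17102.47 km.

17102 km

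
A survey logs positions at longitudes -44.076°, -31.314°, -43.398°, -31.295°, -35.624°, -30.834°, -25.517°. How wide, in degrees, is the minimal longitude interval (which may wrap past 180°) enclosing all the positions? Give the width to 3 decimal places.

18.559°

Sort the longitudes: -44.076°, -43.398°, -35.624°, -31.314°, -31.295°, -30.834°, -25.517°.
Eastward gaps between consecutive values (wrapping around): 0.678°, 7.774°, 4.310°, 0.019°, 0.461°, 5.317°, 341.441°.
Largest gap = 341.441° ⇒ minimal covering band is its complement: 360° − 341.441° = 18.559°.
Band runs from -44.076° eastward to -25.517°.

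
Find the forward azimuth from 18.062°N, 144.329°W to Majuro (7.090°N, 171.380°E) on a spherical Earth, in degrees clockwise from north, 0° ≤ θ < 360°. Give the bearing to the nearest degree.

262°

Δλ = 171.380 − -144.329 = 315.709°; wrapped into (−180°, 180°]: -44.291°.
θ = atan2( sin Δλ · cos φ₂ , cos φ₁ · sin φ₂ − sin φ₁ · cos φ₂ · cos Δλ )
  = atan2(-0.69296, -0.10289) = -98.445° → normalised to [0°, 360°): 261.555°.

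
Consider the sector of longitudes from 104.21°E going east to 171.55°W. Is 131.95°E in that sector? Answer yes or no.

Yes

Band width going east from +104.21° to -171.55°: ((-171.55 − 104.21) mod 360) = 84.24°.
Offset of +131.95° east of the west edge: ((131.95 − 104.21) mod 360) = 27.74°.
27.74° ≤ 84.24° ⇒ inside.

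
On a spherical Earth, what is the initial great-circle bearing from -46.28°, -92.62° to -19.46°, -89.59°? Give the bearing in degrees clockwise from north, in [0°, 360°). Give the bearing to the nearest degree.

Δλ = -89.59 − -92.62 = 3.03°.
θ = atan2( sin Δλ · cos φ₂ , cos φ₁ · sin φ₂ − sin φ₁ · cos φ₂ · cos Δλ )
  = atan2(0.04984, 0.45024) = 6.317° → normalised to [0°, 360°): 6.317°.

6°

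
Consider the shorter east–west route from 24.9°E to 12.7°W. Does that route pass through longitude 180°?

No

Signed shortest Δλ = ((-12.7 − 24.9 + 180) mod 360) − 180 = -37.6°.
Going west by 37.6° from +24.9° reaches -12.7° without touching 180°.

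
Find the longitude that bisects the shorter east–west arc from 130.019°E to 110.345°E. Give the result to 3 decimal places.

120.182°E

Signed shortest Δλ from +130.019° to +110.345° is -19.674°.
Midpoint longitude = +130.019° + (-19.674°)/2 = +130.019° − 9.837° = +120.182°.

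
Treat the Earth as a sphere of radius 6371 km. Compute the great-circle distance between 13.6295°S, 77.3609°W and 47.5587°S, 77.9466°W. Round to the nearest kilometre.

3773 km

Δλ = -77.9466 − -77.3609 = -0.5857°.
Δφ = -47.5587 − -13.6295 = -33.9292°.
a = sin²(Δφ/2) + cos φ₁ · cos φ₂ · sin²(Δλ/2) = 0.085153.
c = 2·atan2(√a, √(1−a)) = 0.59224 rad → d = 6371·c ≈ 3773.15 km.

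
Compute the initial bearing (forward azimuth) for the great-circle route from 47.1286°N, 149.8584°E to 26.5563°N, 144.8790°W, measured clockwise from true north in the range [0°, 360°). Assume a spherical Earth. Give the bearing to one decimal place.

87.9°

Δλ = -144.8790 − 149.8584 = -294.7374°; wrapped into (−180°, 180°]: 65.2626°.
θ = atan2( sin Δλ · cos φ₂ , cos φ₁ · sin φ₂ − sin φ₁ · cos φ₂ · cos Δλ )
  = atan2(0.81241, 0.02985) = 87.896° → normalised to [0°, 360°): 87.896°.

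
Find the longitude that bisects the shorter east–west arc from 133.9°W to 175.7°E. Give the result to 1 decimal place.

159.1°W

Signed shortest Δλ from -133.9° to +175.7° is -50.4°.
Midpoint longitude = -133.9° + (-50.4°)/2 = -133.9° − 25.2° = -159.1°.
(The naïve average (-133.9 + +175.7)/2 = 20.9° is on the wrong side of the globe.)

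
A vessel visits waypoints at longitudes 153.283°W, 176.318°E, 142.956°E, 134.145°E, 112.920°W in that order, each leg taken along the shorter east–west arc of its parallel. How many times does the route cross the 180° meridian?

Leg 1: -153.283° → +176.318°, shortest Δλ = -30.399° (west) — crosses 180°.
Leg 2: +176.318° → +142.956°, shortest Δλ = -33.362° (west) — does not cross 180°.
Leg 3: +142.956° → +134.145°, shortest Δλ = -8.811° (west) — does not cross 180°.
Leg 4: +134.145° → -112.920°, shortest Δλ = 112.935° (east) — crosses 180°.
Total crossings: 2.

2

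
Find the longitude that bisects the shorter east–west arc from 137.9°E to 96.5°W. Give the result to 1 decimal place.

159.3°W

Signed shortest Δλ from +137.9° to -96.5° is +125.6°.
Midpoint longitude = +137.9° + (+125.6°)/2 = +137.9° + 62.8° = +200.7°.
Normalise into (−180°, 180°]: -159.3°.
(The naïve average (+137.9 + -96.5)/2 = 20.7° is on the wrong side of the globe.)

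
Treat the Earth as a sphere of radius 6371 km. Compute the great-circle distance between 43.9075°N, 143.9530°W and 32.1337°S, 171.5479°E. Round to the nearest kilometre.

9585 km

Δλ = 171.5479 − -143.9530 = 315.5009°; wrapped into (−180°, 180°]: -44.4991°.
Δφ = -32.1337 − 43.9075 = -76.0412°.
a = sin²(Δφ/2) + cos φ₁ · cos φ₂ · sin²(Δλ/2) = 0.466856.
c = 2·atan2(√a, √(1−a)) = 1.50446 rad → d = 6371·c ≈ 9584.92 km.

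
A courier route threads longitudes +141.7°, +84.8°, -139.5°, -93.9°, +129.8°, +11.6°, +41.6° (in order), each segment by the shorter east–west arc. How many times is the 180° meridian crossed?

Leg 1: +141.7° → +84.8°, shortest Δλ = -56.9° (west) — does not cross 180°.
Leg 2: +84.8° → -139.5°, shortest Δλ = 135.7° (east) — crosses 180°.
Leg 3: -139.5° → -93.9°, shortest Δλ = 45.6° (east) — does not cross 180°.
Leg 4: -93.9° → +129.8°, shortest Δλ = -136.3° (west) — crosses 180°.
Leg 5: +129.8° → +11.6°, shortest Δλ = -118.2° (west) — does not cross 180°.
Leg 6: +11.6° → +41.6°, shortest Δλ = 30.0° (east) — does not cross 180°.
Total crossings: 2.

2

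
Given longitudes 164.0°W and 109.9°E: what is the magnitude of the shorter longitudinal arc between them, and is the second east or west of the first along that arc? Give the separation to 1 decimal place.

86.1° west

Raw difference: 109.9 − -164.0 = 273.9°.
Normalise into (−180°, 180°]: 273.9° − 360° = -86.1°.
Negative ⇒ the second point lies to the west; separation 86.1°.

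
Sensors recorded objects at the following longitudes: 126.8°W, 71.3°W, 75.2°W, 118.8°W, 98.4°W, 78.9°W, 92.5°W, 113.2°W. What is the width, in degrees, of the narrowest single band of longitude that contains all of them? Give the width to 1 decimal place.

Sort the longitudes: -126.8°, -118.8°, -113.2°, -98.4°, -92.5°, -78.9°, -75.2°, -71.3°.
Eastward gaps between consecutive values (wrapping around): 8.0°, 5.6°, 14.8°, 5.9°, 13.6°, 3.7°, 3.9°, 304.5°.
Largest gap = 304.5° ⇒ minimal covering band is its complement: 360° − 304.5° = 55.5°.
Band runs from -126.8° eastward to -71.3°.

55.5°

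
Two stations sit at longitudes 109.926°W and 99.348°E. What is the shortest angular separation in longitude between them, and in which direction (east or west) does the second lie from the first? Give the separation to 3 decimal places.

Raw difference: 99.348 − -109.926 = 209.274°.
Normalise into (−180°, 180°]: 209.274° − 360° = -150.726°.
Negative ⇒ the second point lies to the west; separation 150.726°.

150.726° west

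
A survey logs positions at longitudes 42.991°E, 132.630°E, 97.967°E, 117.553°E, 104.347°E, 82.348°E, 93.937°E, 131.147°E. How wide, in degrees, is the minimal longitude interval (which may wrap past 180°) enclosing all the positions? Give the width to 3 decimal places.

Sort the longitudes: +42.991°, +82.348°, +93.937°, +97.967°, +104.347°, +117.553°, +131.147°, +132.630°.
Eastward gaps between consecutive values (wrapping around): 39.357°, 11.589°, 4.030°, 6.380°, 13.206°, 13.594°, 1.483°, 270.361°.
Largest gap = 270.361° ⇒ minimal covering band is its complement: 360° − 270.361° = 89.639°.
Band runs from +42.991° eastward to +132.630°.

89.639°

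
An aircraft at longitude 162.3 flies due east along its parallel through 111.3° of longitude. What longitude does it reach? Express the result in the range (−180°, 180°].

-86.4°

Start at +162.3°; shift +111.3° → +273.6°.
+273.6° lies outside (−180°, 180°]; subtract 360° → -86.4°.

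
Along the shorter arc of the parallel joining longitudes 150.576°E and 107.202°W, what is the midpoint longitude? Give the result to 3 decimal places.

Signed shortest Δλ from +150.576° to -107.202° is +102.222°.
Midpoint longitude = +150.576° + (+102.222°)/2 = +150.576° + 51.111° = +201.687°.
Normalise into (−180°, 180°]: -158.313°.
(The naïve average (+150.576 + -107.202)/2 = 21.687° is on the wrong side of the globe.)

158.313°W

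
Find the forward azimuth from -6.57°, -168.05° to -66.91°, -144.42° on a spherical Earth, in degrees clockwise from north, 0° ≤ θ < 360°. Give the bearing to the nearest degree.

Δλ = -144.42 − -168.05 = 23.63°.
θ = atan2( sin Δλ · cos φ₂ , cos φ₁ · sin φ₂ − sin φ₁ · cos φ₂ · cos Δλ )
  = atan2(0.15720, -0.87274) = 169.790° → normalised to [0°, 360°): 169.790°.

170°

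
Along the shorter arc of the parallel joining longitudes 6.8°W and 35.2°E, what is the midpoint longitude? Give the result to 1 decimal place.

14.2°E

Signed shortest Δλ from -6.8° to +35.2° is +42.0°.
Midpoint longitude = -6.8° + (+42.0°)/2 = -6.8° + 21.0° = +14.2°.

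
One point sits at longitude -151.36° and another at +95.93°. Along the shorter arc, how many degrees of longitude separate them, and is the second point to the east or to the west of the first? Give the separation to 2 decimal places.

Raw difference: 95.93 − -151.36 = 247.29°.
Normalise into (−180°, 180°]: 247.29° − 360° = -112.71°.
Negative ⇒ the second point lies to the west; separation 112.71°.

112.71° west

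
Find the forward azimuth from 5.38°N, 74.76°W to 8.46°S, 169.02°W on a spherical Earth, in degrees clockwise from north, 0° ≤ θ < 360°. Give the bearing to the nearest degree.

Δλ = -169.02 − -74.76 = -94.26°.
θ = atan2( sin Δλ · cos φ₂ , cos φ₁ · sin φ₂ − sin φ₁ · cos φ₂ · cos Δλ )
  = atan2(-0.98639, -0.13958) = -98.054° → normalised to [0°, 360°): 261.946°.

262°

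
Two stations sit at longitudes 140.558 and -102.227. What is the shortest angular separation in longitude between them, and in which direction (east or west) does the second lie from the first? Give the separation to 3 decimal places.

Raw difference: -102.227 − 140.558 = -242.785°.
Normalise into (−180°, 180°]: -242.785° + 360° = 117.215°.
Positive ⇒ the second point lies to the east; separation 117.215°.

117.215° east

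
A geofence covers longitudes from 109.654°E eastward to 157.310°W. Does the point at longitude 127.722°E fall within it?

Yes

Band width going east from +109.654° to -157.310°: ((-157.310 − 109.654) mod 360) = 93.036°.
Offset of +127.722° east of the west edge: ((127.722 − 109.654) mod 360) = 18.068°.
18.068° ≤ 93.036° ⇒ inside.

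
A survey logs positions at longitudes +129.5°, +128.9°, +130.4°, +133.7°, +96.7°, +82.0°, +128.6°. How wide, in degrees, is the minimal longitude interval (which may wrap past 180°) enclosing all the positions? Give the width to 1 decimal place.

51.7°

Sort the longitudes: +82.0°, +96.7°, +128.6°, +128.9°, +129.5°, +130.4°, +133.7°.
Eastward gaps between consecutive values (wrapping around): 14.7°, 31.9°, 0.3°, 0.6°, 0.9°, 3.3°, 308.3°.
Largest gap = 308.3° ⇒ minimal covering band is its complement: 360° − 308.3° = 51.7°.
Band runs from +82.0° eastward to +133.7°.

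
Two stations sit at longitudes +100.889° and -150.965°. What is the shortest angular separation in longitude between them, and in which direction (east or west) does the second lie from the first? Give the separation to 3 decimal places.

108.146° east

Raw difference: -150.965 − 100.889 = -251.854°.
Normalise into (−180°, 180°]: -251.854° + 360° = 108.146°.
Positive ⇒ the second point lies to the east; separation 108.146°.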